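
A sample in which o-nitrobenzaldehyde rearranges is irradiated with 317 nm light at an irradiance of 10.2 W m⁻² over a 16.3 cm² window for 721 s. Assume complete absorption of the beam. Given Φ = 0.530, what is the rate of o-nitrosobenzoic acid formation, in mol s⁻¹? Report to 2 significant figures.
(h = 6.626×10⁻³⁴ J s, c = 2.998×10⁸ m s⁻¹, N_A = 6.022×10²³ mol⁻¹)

Photon energy at 317 nm: hc/λ = (6.626×10⁻³⁴)(2.998×10⁸)/(317×10⁻⁹) = 6.266×10⁻¹⁹ J.
Energy delivered: (10.2 W m⁻²)(16.3×10⁻⁴ m²)(721 s) = 11.99 J.
Photons incident: 11.99 / 6.266×10⁻¹⁹ = 1.914×10¹⁹, i.e. 1.914×10¹⁹/6.022×10²³ = 3.178×10⁻⁵ mol.
Product formed: 0.530 × 3.178×10⁻⁵ = 1.684×10⁻⁵ mol.
Rate: 1.684×10⁻⁵ / 721 s = 2.3×10⁻⁸ mol s⁻¹.

2.3×10⁻⁸ mol s⁻¹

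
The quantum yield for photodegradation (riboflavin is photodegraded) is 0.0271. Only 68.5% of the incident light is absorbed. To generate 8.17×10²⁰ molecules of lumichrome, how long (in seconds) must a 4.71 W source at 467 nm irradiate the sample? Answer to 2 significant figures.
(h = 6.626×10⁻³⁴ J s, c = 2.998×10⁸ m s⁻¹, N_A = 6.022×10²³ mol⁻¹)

Product: 8.17×10²⁰ / 6.022×10²³ = 0.001357 mol.
Photons that must be absorbed: 0.001357 / 0.0271 = 0.05007 mol.
Incident photons needed: 0.05007 / 0.685 = 0.07309 mol.
Photon energy: hc/λ = 4.254×10⁻¹⁹ J; per mole, 2.562×10⁵ J mol⁻¹.
Energy required: 0.07309 × 2.562×10⁵ = 1.873×10⁴ J.
Time: 1.873×10⁴ J / 4.71 W = 4000 s.

t ≈ 4000 s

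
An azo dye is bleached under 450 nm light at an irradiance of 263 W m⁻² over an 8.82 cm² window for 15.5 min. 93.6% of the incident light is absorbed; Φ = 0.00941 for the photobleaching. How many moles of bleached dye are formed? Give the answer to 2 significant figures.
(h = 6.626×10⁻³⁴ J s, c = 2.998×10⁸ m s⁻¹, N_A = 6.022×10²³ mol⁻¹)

7.1×10⁻⁶ mol

Photon energy at 450 nm: hc/λ = (6.626×10⁻³⁴)(2.998×10⁸)/(450×10⁻⁹) = 4.414×10⁻¹⁹ J.
Energy delivered: (263 W m⁻²)(8.82×10⁻⁴ m²)(930 s) = 215.7 J.
Photons incident: 215.7 / 4.414×10⁻¹⁹ = 4.887×10²⁰, i.e. 4.887×10²⁰/6.022×10²³ = 8.115×10⁻⁴ mol.
Photons absorbed: 0.936 × 8.115×10⁻⁴ = 7.596×10⁻⁴ mol.
Product: Φ × n_abs = 0.00941 × 7.596×10⁻⁴ = 7.148×10⁻⁶ mol.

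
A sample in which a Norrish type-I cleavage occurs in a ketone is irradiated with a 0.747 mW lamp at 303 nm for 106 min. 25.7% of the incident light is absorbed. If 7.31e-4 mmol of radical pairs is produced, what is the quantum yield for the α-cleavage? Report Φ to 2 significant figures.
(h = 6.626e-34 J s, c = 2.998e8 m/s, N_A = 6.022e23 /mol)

Product: 7.31e-4 mmol = 7.31e-7 mol.
Photon energy at 303 nm: hc/λ = (6.626e-34)(2.998e8)/(303e-9) = 6.556e-19 J.
Energy delivered: (0.747 mW)(6360 s) = 4.751 J.
Photons incident: 4.751 / 6.556e-19 = 7.247e18, i.e. 7.247e18/6.022e23 = 1.203e-5 mol.
Photons absorbed: 0.257 × 1.203e-5 = 3.092e-6 mol.
Φ = 7.31e-7 mol / 3.092e-6 mol photons = 0.24.

Φ = 0.24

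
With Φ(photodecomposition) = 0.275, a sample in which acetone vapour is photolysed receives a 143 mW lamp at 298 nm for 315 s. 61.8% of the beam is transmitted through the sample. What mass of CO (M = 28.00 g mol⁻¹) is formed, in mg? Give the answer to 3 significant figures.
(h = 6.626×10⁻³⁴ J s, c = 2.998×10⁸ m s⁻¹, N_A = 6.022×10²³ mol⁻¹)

0.330 mg

Photon energy at 298 nm: hc/λ = (6.626×10⁻³⁴)(2.998×10⁸)/(298×10⁻⁹) = 6.666×10⁻¹⁹ J.
Energy delivered: (143 mW)(315 s) = 45.04 J.
Photons incident: 45.04 / 6.666×10⁻¹⁹ = 6.757×10¹⁹, i.e. 6.757×10¹⁹/6.022×10²³ = 1.122×10⁻⁴ mol.
Fraction absorbed: 1 − 61.8/100 = 0.3820.
Photons absorbed: 0.3820 × 1.122×10⁻⁴ = 4.286×10⁻⁵ mol.
Product: Φ × n_abs = 0.275 × 4.286×10⁻⁵ = 1.179×10⁻⁵ mol.
Mass: 1.179×10⁻⁵ × 28.00 = 3.301×10⁻⁴ g = 0.330 mg.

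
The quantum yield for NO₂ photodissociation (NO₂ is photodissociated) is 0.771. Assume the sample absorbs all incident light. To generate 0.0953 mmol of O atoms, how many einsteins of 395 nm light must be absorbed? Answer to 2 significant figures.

Product: 0.0953 mmol = 9.53×10⁻⁵ mol.
Photons that must be absorbed: 9.53×10⁻⁵ / 0.771 = 1.236×10⁻⁴ mol.

1.2×10⁻⁴ einstein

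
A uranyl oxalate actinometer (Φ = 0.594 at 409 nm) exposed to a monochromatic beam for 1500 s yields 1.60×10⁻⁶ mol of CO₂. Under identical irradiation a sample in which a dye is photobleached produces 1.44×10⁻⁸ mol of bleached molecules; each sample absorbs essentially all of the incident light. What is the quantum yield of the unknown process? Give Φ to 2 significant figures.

Photons absorbed by the actinometer: 1.60×10⁻⁶ / 0.594 = 2.694×10⁻⁶ mol.
Φ(unknown) = 1.44×10⁻⁸ / 2.694×10⁻⁶ = 0.0053.

Φ = 0.0053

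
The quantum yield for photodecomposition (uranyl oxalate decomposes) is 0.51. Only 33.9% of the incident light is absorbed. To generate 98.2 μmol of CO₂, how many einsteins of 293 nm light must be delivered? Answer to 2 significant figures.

5.7×10⁻⁴ einstein

Product: 98.2 μmol = 9.82×10⁻⁵ mol.
Photons that must be absorbed: 9.82×10⁻⁵ / 0.51 = 1.925×10⁻⁴ mol.
Incident photons needed: 1.925×10⁻⁴ / 0.339 = 5.678×10⁻⁴ mol.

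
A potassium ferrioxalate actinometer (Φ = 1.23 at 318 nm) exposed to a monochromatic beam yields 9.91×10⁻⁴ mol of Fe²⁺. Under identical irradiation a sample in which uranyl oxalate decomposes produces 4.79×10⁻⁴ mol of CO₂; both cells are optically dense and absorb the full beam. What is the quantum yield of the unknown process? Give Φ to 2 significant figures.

Photons absorbed by the actinometer: 9.91×10⁻⁴ / 1.23 = 8.057×10⁻⁴ mol.
Φ(unknown) = 4.79×10⁻⁴ / 8.057×10⁻⁴ = 0.59.

Φ = 0.59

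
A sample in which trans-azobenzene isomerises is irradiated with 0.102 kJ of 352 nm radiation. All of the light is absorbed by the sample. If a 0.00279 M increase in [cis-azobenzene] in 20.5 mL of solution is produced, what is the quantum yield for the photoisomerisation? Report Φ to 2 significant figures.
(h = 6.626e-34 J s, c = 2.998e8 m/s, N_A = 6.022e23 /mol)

Product: (0.00279 M)(0.0205 L) = 5.720e-5 mol.
Photon energy at 352 nm: hc/λ = (6.626e-34)(2.998e8)/(352e-9) = 5.643e-19 J.
Incident energy: 0.102 kJ = 102 J.
Photons incident: 102 / 5.643e-19 = 1.808e20, i.e. 1.808e20/6.022e23 = 3.002e-4 mol.
Φ = 5.720e-5 mol / 3.002e-4 mol photons = 0.19.

Φ = 0.19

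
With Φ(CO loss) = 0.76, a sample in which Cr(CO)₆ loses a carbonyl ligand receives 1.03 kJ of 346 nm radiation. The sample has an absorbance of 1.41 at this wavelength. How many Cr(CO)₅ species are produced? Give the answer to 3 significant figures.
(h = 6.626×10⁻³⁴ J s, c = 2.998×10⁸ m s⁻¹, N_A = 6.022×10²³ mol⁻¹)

1.31×10²¹ species

Photon energy at 346 nm: hc/λ = (6.626×10⁻³⁴)(2.998×10⁸)/(346×10⁻⁹) = 5.741×10⁻¹⁹ J.
Incident energy: 1.03 kJ = 1030 J.
Photons incident: 1030 / 5.741×10⁻¹⁹ = 1.794×10²¹, i.e. 1.794×10²¹/6.022×10²³ = 0.002979 mol.
Fraction absorbed: 1 − 10^(−1.41) = 0.9611.
Photons absorbed: 0.9611 × 0.002979 = 0.002863 mol.
Product: Φ × n_abs = 0.76 × 0.002863 = 0.002176 mol.
As a count: 0.002176 × 6.022×10²³ = 1.31×10²¹.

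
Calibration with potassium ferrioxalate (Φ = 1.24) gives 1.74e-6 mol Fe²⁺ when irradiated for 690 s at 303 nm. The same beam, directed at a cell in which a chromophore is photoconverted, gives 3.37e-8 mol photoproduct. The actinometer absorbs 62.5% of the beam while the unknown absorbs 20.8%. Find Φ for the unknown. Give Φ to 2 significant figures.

Φ = 0.072

Photons absorbed by the actinometer: 1.74e-6 / 1.24 = 1.403e-6 mol.
Incident flux: 1.403e-6 / 0.625 = 2.245e-6 einstein.
Absorbed by unknown: 0.208 × 2.245e-6 = 4.670e-7 mol.
Φ(unknown) = 3.37e-8 / 4.670e-7 = 0.072.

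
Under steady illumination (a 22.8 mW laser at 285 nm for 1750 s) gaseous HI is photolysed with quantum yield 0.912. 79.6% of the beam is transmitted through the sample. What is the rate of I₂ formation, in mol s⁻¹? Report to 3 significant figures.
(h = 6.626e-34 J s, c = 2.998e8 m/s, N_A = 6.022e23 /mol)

Photon energy at 285 nm: hc/λ = (6.626e-34)(2.998e8)/(285e-9) = 6.970e-19 J.
Energy delivered: (22.8 mW)(1750 s) = 39.90 J.
Photons incident: 39.90 / 6.970e-19 = 5.725e19, i.e. 5.725e19/6.022e23 = 9.507e-5 mol.
Fraction absorbed: 1 − 79.6/100 = 0.2040.
Photons absorbed: 0.2040 × 9.507e-5 = 1.939e-5 mol.
Product formed: 0.912 × 1.939e-5 = 1.768e-5 mol.
Rate: 1.768e-5 / 1750 s = 1.01e-8 mol s⁻¹.

1.01e-8 mol s⁻¹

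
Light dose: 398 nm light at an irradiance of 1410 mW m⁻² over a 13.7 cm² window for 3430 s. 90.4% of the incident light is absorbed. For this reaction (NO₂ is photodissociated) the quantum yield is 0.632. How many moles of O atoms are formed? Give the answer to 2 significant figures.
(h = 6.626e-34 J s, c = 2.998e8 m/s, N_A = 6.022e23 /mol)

1.3e-5 mol

Photon energy at 398 nm: hc/λ = (6.626e-34)(2.998e8)/(398e-9) = 4.991e-19 J.
Energy delivered: (1410 mW m⁻²)(13.7e-4 m²)(3430 s) = 6.626 J.
Photons incident: 6.626 / 4.991e-19 = 1.328e19, i.e. 1.328e19/6.022e23 = 2.205e-5 mol.
Photons absorbed: 0.904 × 2.205e-5 = 1.993e-5 mol.
Product: Φ × n_abs = 0.632 × 1.993e-5 = 1.260e-5 mol.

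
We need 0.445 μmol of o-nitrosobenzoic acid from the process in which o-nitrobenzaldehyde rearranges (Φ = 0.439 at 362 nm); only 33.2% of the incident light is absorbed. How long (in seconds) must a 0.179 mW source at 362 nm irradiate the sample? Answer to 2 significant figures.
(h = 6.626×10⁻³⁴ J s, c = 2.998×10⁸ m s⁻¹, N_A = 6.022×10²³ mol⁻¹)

Product: 0.445 μmol = 4.45×10⁻⁷ mol.
Photons that must be absorbed: 4.45×10⁻⁷ / 0.439 = 1.014×10⁻⁶ mol.
Incident photons needed: 1.014×10⁻⁶ / 0.332 = 3.054×10⁻⁶ mol.
Photon energy: hc/λ = 5.487×10⁻¹⁹ J; per mole, 3.304×10⁵ J mol⁻¹.
Energy required: 3.054×10⁻⁶ × 3.304×10⁵ = 1.009 J.
Time: 1.009 J / 0.000179 W = 5600 s.

t ≈ 5600 s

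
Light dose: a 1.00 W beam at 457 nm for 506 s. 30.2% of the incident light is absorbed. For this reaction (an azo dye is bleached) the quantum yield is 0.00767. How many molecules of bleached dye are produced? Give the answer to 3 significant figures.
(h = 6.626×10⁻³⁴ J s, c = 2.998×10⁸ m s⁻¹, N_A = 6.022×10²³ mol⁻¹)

Photon energy at 457 nm: hc/λ = (6.626×10⁻³⁴)(2.998×10⁸)/(457×10⁻⁹) = 4.347×10⁻¹⁹ J.
Energy delivered: (1.00 W)(506 s) = 506.0 J.
Photons incident: 506.0 / 4.347×10⁻¹⁹ = 1.164×10²¹, i.e. 1.164×10²¹/6.022×10²³ = 0.001933 mol.
Photons absorbed: 0.302 × 0.001933 = 5.838×10⁻⁴ mol.
Product: Φ × n_abs = 0.00767 × 5.838×10⁻⁴ = 4.478×10⁻⁶ mol.
As a count: 4.478×10⁻⁶ × 6.022×10²³ = 2.70×10¹⁸.

2.70×10¹⁸ molecules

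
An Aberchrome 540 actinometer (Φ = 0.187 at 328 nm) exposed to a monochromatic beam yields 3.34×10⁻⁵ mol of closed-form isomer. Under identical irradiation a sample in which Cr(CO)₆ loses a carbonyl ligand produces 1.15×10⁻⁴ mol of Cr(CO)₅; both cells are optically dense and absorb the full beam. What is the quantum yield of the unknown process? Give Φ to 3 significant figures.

Photons absorbed by the actinometer: 3.34×10⁻⁵ / 0.187 = 1.786×10⁻⁴ mol.
Φ(unknown) = 1.15×10⁻⁴ / 1.786×10⁻⁴ = 0.644.

Φ = 0.644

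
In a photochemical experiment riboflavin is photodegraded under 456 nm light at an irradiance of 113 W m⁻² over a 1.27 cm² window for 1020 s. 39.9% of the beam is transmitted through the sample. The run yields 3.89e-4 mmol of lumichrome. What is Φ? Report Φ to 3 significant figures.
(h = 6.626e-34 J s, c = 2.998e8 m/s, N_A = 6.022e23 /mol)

Product: 3.89e-4 mmol = 3.89e-7 mol.
Photon energy at 456 nm: hc/λ = (6.626e-34)(2.998e8)/(456e-9) = 4.356e-19 J.
Energy delivered: (113 W m⁻²)(1.27e-4 m²)(1020 s) = 14.64 J.
Photons incident: 14.64 / 4.356e-19 = 3.361e19, i.e. 3.361e19/6.022e23 = 5.581e-5 mol.
Fraction absorbed: 1 − 39.9/100 = 0.6010.
Photons absorbed: 0.6010 × 5.581e-5 = 3.354e-5 mol.
Φ = 3.89e-7 mol / 3.354e-5 mol photons = 0.0116.

Φ = 0.0116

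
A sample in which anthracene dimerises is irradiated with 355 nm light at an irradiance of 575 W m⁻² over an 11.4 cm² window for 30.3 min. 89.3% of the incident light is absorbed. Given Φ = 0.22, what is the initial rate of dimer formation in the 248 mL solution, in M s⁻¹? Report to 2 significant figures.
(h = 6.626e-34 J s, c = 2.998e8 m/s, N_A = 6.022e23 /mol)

1.5e-6 M s⁻¹

Photon energy at 355 nm: hc/λ = (6.626e-34)(2.998e8)/(355e-9) = 5.596e-19 J.
Energy delivered: (575 W m⁻²)(11.4e-4 m²)(1818 s) = 1192 J.
Photons incident: 1192 / 5.596e-19 = 2.130e21, i.e. 2.130e21/6.022e23 = 0.003537 mol.
Photons absorbed: 0.893 × 0.003537 = 0.003159 mol.
Product formed: 0.22 × 0.003159 = 6.950e-4 mol.
Rate: 6.950e-4 mol / (1818 s × 0.248 L) = 1.5e-6 M s⁻¹.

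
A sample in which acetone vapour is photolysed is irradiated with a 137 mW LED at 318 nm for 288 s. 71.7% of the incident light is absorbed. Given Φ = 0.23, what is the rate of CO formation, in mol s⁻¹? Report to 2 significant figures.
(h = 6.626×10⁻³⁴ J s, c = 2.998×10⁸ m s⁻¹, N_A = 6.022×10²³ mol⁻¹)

Photon energy at 318 nm: hc/λ = (6.626×10⁻³⁴)(2.998×10⁸)/(318×10⁻⁹) = 6.247×10⁻¹⁹ J.
Energy delivered: (137 mW)(288 s) = 39.46 J.
Photons incident: 39.46 / 6.247×10⁻¹⁹ = 6.317×10¹⁹, i.e. 6.317×10¹⁹/6.022×10²³ = 1.049×10⁻⁴ mol.
Photons absorbed: 0.717 × 1.049×10⁻⁴ = 7.521×10⁻⁵ mol.
Product formed: 0.23 × 7.521×10⁻⁵ = 1.730×10⁻⁵ mol.
Rate: 1.730×10⁻⁵ / 288 s = 6.0×10⁻⁸ mol s⁻¹.

6.0×10⁻⁸ mol s⁻¹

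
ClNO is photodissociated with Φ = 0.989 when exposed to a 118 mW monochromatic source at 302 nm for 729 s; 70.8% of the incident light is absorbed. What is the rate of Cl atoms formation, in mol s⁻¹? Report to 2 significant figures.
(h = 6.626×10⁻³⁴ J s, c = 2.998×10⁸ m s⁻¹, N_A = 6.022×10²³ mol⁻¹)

2.1×10⁻⁷ mol s⁻¹

Photon energy at 302 nm: hc/λ = (6.626×10⁻³⁴)(2.998×10⁸)/(302×10⁻⁹) = 6.578×10⁻¹⁹ J.
Energy delivered: (118 mW)(729 s) = 86.02 J.
Photons incident: 86.02 / 6.578×10⁻¹⁹ = 1.308×10²⁰, i.e. 1.308×10²⁰/6.022×10²³ = 2.172×10⁻⁴ mol.
Photons absorbed: 0.708 × 2.172×10⁻⁴ = 1.538×10⁻⁴ mol.
Product formed: 0.989 × 1.538×10⁻⁴ = 1.521×10⁻⁴ mol.
Rate: 1.521×10⁻⁴ / 729 s = 2.1×10⁻⁷ mol s⁻¹.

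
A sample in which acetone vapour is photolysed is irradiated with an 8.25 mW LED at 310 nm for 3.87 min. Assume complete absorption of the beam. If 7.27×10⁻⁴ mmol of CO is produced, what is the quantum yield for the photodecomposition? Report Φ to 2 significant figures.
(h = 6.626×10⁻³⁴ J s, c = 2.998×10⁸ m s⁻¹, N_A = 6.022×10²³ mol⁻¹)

Φ = 0.15

Product: 7.27×10⁻⁴ mmol = 7.27×10⁻⁷ mol.
Photon energy at 310 nm: hc/λ = (6.626×10⁻³⁴)(2.998×10⁸)/(310×10⁻⁹) = 6.408×10⁻¹⁹ J.
Energy delivered: (8.25 mW)(232.2 s) = 1.916 J.
Photons incident: 1.916 / 6.408×10⁻¹⁹ = 2.990×10¹⁸, i.e. 2.990×10¹⁸/6.022×10²³ = 4.965×10⁻⁶ mol.
Φ = 7.27×10⁻⁷ mol / 4.965×10⁻⁶ mol photons = 0.15.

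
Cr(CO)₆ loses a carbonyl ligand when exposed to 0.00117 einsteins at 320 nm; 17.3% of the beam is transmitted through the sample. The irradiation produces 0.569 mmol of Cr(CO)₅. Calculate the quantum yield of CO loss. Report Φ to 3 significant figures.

Product: 0.569 mmol = 5.69×10⁻⁴ mol.
Fraction absorbed: 1 − 17.3/100 = 0.8270.
Photons absorbed: 0.8270 × 0.00117 = 9.676×10⁻⁴ mol.
Φ = 5.69×10⁻⁴ mol / 9.676×10⁻⁴ mol photons = 0.588.

Φ = 0.588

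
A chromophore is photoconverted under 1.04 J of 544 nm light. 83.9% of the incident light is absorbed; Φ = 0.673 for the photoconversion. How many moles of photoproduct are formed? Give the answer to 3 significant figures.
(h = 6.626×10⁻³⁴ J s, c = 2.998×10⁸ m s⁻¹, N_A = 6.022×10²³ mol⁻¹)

2.67×10⁻⁶ mol

Photon energy at 544 nm: hc/λ = (6.626×10⁻³⁴)(2.998×10⁸)/(544×10⁻⁹) = 3.652×10⁻¹⁹ J.
Photons incident: 1.04 / 3.652×10⁻¹⁹ = 2.848×10¹⁸, i.e. 2.848×10¹⁸/6.022×10²³ = 4.729×10⁻⁶ mol.
Photons absorbed: 0.839 × 4.729×10⁻⁶ = 3.968×10⁻⁶ mol.
Product: Φ × n_abs = 0.673 × 3.968×10⁻⁶ = 2.670×10⁻⁶ mol.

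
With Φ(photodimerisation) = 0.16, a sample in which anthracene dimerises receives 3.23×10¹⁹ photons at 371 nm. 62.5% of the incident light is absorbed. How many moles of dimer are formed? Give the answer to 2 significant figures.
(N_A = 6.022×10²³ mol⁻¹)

Moles of photons: 3.23×10¹⁹ / 6.022×10²³ = 5.364×10⁻⁵ mol.
Photons absorbed: 0.625 × 5.364×10⁻⁵ = 3.353×10⁻⁵ mol.
Product: Φ × n_abs = 0.16 × 3.353×10⁻⁵ = 5.365×10⁻⁶ mol.

5.4×10⁻⁶ mol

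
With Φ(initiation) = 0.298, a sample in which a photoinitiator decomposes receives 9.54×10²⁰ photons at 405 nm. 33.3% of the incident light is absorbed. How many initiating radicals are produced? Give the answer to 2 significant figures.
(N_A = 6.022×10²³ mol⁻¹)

9.5×10¹⁹ initiating radicals

Moles of photons: 9.54×10²⁰ / 6.022×10²³ = 0.001584 mol.
Photons absorbed: 0.333 × 0.001584 = 5.275×10⁻⁴ mol.
Product: Φ × n_abs = 0.298 × 5.275×10⁻⁴ = 1.572×10⁻⁴ mol.
As a count: 1.572×10⁻⁴ × 6.022×10²³ = 9.5×10¹⁹.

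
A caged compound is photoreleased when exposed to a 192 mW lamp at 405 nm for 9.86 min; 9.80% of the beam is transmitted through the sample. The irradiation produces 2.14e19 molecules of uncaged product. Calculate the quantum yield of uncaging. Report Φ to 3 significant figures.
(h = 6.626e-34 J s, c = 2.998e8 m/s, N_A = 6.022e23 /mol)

Product: 2.14e19 / 6.022e23 = 3.554e-5 mol.
Photon energy at 405 nm: hc/λ = (6.626e-34)(2.998e8)/(405e-9) = 4.905e-19 J.
Energy delivered: (192 mW)(591.6 s) = 113.6 J.
Photons incident: 113.6 / 4.905e-19 = 2.316e20, i.e. 2.316e20/6.022e23 = 3.846e-4 mol.
Fraction absorbed: 1 − 9.80/100 = 0.9020.
Photons absorbed: 0.9020 × 3.846e-4 = 3.469e-4 mol.
Φ = 3.554e-5 mol / 3.469e-4 mol photons = 0.102.

Φ = 0.102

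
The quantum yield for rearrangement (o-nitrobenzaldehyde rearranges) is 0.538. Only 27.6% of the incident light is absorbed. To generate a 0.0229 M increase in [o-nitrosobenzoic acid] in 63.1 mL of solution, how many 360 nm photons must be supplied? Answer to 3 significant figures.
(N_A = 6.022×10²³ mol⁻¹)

Product: (0.0229 M)(0.0631 L) = 0.001445 mol.
Photons that must be absorbed: 0.001445 / 0.538 = 0.002686 mol.
Incident photons needed: 0.002686 / 0.276 = 0.009732 mol.
Photon count: 0.009732 × 6.022×10²³ = 5.86×10²¹.

5.86×10²¹ photons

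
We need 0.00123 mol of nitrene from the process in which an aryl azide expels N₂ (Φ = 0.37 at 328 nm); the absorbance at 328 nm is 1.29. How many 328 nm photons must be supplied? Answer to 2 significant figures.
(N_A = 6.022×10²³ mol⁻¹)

2.1×10²¹ photons

Photons that must be absorbed: 0.00123 / 0.37 = 0.003324 mol.
Fraction absorbed: 1 − 10^(−1.29) = 0.9487.
Incident photons needed: 0.003324 / 0.9487 = 0.003504 mol.
Photon count: 0.003504 × 6.022×10²³ = 2.1×10²¹.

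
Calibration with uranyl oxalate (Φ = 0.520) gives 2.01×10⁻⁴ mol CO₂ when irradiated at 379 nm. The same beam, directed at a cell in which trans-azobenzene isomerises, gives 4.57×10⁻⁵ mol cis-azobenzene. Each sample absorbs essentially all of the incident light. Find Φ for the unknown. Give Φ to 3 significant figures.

Φ = 0.118

Photons absorbed by the actinometer: 2.01×10⁻⁴ / 0.520 = 3.865×10⁻⁴ mol.
Φ(unknown) = 4.57×10⁻⁵ / 3.865×10⁻⁴ = 0.118.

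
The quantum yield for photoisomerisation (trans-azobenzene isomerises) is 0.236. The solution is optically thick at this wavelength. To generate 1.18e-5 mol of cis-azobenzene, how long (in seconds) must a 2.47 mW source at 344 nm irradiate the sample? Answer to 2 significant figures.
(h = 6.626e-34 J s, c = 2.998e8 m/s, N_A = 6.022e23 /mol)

Photons that must be absorbed: 1.18e-5 / 0.236 = 5.000e-5 mol.
Photon energy: hc/λ = 5.775e-19 J; per mole, 3.478e5 J mol⁻¹.
Energy required: 5.000e-5 × 3.478e5 = 17.39 J.
Time: 17.39 J / 0.00247 W = 7000 s.

t ≈ 7000 s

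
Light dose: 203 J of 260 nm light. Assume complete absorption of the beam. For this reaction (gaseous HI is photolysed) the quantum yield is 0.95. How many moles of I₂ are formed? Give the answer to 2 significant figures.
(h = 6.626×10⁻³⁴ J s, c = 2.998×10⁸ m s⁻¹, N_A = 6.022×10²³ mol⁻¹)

4.2×10⁻⁴ mol

Photon energy at 260 nm: hc/λ = (6.626×10⁻³⁴)(2.998×10⁸)/(260×10⁻⁹) = 7.640×10⁻¹⁹ J.
Photons incident: 203 / 7.640×10⁻¹⁹ = 2.657×10²⁰, i.e. 2.657×10²⁰/6.022×10²³ = 4.412×10⁻⁴ mol.
Product: Φ × n_abs = 0.95 × 4.412×10⁻⁴ = 4.191×10⁻⁴ mol.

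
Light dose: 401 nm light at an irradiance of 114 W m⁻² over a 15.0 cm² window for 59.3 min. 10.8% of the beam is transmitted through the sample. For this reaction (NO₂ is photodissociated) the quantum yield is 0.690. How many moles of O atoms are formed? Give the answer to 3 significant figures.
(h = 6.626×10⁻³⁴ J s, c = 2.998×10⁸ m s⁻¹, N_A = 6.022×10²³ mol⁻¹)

Photon energy at 401 nm: hc/λ = (6.626×10⁻³⁴)(2.998×10⁸)/(401×10⁻⁹) = 4.954×10⁻¹⁹ J.
Energy delivered: (114 W m⁻²)(15.0×10⁻⁴ m²)(3558 s) = 608.4 J.
Photons incident: 608.4 / 4.954×10⁻¹⁹ = 1.228×10²¹, i.e. 1.228×10²¹/6.022×10²³ = 0.002039 mol.
Fraction absorbed: 1 − 10.8/100 = 0.8920.
Photons absorbed: 0.8920 × 0.002039 = 0.001819 mol.
Product: Φ × n_abs = 0.690 × 0.001819 = 0.001255 mol.

0.00126 mol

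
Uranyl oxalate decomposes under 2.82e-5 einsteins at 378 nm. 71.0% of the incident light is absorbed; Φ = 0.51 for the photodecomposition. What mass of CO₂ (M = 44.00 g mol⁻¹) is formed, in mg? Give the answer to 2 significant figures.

0.45 mg

Photons absorbed: 0.710 × 2.82e-5 = 2.002e-5 mol.
Product: Φ × n_abs = 0.51 × 2.002e-5 = 1.021e-5 mol.
Mass: 1.021e-5 × 44.00 = 4.492e-4 g = 0.45 mg.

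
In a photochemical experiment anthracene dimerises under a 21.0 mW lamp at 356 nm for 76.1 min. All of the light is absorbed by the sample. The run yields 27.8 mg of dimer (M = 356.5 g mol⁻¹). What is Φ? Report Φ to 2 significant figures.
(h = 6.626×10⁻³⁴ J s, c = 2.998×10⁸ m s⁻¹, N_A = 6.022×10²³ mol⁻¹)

Product: 27.8 mg / 356.5 g mol⁻¹ = 7.798×10⁻⁵ mol.
Photon energy at 356 nm: hc/λ = (6.626×10⁻³⁴)(2.998×10⁸)/(356×10⁻⁹) = 5.580×10⁻¹⁹ J.
Energy delivered: (21.0 mW)(4566 s) = 95.89 J.
Photons incident: 95.89 / 5.580×10⁻¹⁹ = 1.718×10²⁰, i.e. 1.718×10²⁰/6.022×10²³ = 2.853×10⁻⁴ mol.
Φ = 7.798×10⁻⁵ mol / 2.853×10⁻⁴ mol photons = 0.27.

Φ = 0.27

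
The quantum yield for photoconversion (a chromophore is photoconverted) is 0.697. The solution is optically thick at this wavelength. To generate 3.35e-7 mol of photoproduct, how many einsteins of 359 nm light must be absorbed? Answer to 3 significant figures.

4.81e-7 einstein

Photons that must be absorbed: 3.35e-7 / 0.697 = 4.806e-7 mol.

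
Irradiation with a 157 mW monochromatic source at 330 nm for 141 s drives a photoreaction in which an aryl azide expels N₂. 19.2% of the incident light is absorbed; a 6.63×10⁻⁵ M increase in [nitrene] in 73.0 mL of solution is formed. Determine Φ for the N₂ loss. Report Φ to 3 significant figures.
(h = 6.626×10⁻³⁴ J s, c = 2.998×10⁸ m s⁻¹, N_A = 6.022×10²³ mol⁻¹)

Φ = 0.413

Product: (6.63×10⁻⁵ M)(0.073 L) = 4.840×10⁻⁶ mol.
Photon energy at 330 nm: hc/λ = (6.626×10⁻³⁴)(2.998×10⁸)/(330×10⁻⁹) = 6.020×10⁻¹⁹ J.
Energy delivered: (157 mW)(141 s) = 22.14 J.
Photons incident: 22.14 / 6.020×10⁻¹⁹ = 3.678×10¹⁹, i.e. 3.678×10¹⁹/6.022×10²³ = 6.108×10⁻⁵ mol.
Photons absorbed: 0.192 × 6.108×10⁻⁵ = 1.173×10⁻⁵ mol.
Φ = 4.840×10⁻⁶ mol / 1.173×10⁻⁵ mol photons = 0.413.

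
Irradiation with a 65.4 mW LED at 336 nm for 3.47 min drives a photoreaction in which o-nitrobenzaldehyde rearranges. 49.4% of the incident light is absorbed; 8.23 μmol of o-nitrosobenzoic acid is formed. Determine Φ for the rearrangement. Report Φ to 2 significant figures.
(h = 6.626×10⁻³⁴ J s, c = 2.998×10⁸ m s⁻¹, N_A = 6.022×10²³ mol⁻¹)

Product: 8.23 μmol = 8.23×10⁻⁶ mol.
Photon energy at 336 nm: hc/λ = (6.626×10⁻³⁴)(2.998×10⁸)/(336×10⁻⁹) = 5.912×10⁻¹⁹ J.
Energy delivered: (65.4 mW)(208.2 s) = 13.62 J.
Photons incident: 13.62 / 5.912×10⁻¹⁹ = 2.304×10¹⁹, i.e. 2.304×10¹⁹/6.022×10²³ = 3.826×10⁻⁵ mol.
Photons absorbed: 0.494 × 3.826×10⁻⁵ = 1.890×10⁻⁵ mol.
Φ = 8.23×10⁻⁶ mol / 1.890×10⁻⁵ mol photons = 0.44.

Φ = 0.44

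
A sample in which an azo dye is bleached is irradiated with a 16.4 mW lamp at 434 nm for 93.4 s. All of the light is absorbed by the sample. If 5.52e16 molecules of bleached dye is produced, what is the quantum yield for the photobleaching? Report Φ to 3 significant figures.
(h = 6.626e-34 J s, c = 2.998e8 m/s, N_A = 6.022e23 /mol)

Φ = 0.0165

Product: 5.52e16 / 6.022e23 = 9.166e-8 mol.
Photon energy at 434 nm: hc/λ = (6.626e-34)(2.998e8)/(434e-9) = 4.577e-19 J.
Energy delivered: (16.4 mW)(93.4 s) = 1.532 J.
Photons incident: 1.532 / 4.577e-19 = 3.347e18, i.e. 3.347e18/6.022e23 = 5.558e-6 mol.
Φ = 9.166e-8 mol / 5.558e-6 mol photons = 0.0165.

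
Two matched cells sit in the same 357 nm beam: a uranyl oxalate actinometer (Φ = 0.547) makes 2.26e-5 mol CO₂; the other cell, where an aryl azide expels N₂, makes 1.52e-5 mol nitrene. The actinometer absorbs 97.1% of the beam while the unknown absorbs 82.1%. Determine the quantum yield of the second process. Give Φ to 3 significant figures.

Photons absorbed by the actinometer: 2.26e-5 / 0.547 = 4.132e-5 mol.
Incident flux: 4.132e-5 / 0.971 = 4.255e-5 einstein.
Absorbed by unknown: 0.821 × 4.255e-5 = 3.493e-5 mol.
Φ(unknown) = 1.52e-5 / 3.493e-5 = 0.435.

Φ = 0.435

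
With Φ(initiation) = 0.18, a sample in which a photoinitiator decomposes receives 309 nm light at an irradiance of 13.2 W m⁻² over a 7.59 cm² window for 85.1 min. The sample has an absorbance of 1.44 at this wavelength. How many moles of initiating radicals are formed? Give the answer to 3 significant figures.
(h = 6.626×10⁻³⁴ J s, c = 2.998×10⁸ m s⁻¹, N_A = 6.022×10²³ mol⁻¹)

Photon energy at 309 nm: hc/λ = (6.626×10⁻³⁴)(2.998×10⁸)/(309×10⁻⁹) = 6.429×10⁻¹⁹ J.
Energy delivered: (13.2 W m⁻²)(7.59×10⁻⁴ m²)(5106 s) = 51.16 J.
Photons incident: 51.16 / 6.429×10⁻¹⁹ = 7.958×10¹⁹, i.e. 7.958×10¹⁹/6.022×10²³ = 1.321×10⁻⁴ mol.
Fraction absorbed: 1 − 10^(−1.44) = 0.9637.
Photons absorbed: 0.9637 × 1.321×10⁻⁴ = 1.273×10⁻⁴ mol.
Product: Φ × n_abs = 0.18 × 1.273×10⁻⁴ = 2.291×10⁻⁵ mol.

2.29×10⁻⁵ mol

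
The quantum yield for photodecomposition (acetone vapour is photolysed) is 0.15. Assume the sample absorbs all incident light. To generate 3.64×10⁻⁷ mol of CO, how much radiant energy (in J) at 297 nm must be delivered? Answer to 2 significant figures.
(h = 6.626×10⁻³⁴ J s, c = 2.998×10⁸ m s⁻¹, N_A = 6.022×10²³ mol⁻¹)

Photons that must be absorbed: 3.64×10⁻⁷ / 0.15 = 2.427×10⁻⁶ mol.
Photon energy: hc/λ = 6.688×10⁻¹⁹ J; per mole, 4.028×10⁵ J mol⁻¹.
Energy required: 2.427×10⁻⁶ × 4.028×10⁵ = 0.98 J.

0.98 J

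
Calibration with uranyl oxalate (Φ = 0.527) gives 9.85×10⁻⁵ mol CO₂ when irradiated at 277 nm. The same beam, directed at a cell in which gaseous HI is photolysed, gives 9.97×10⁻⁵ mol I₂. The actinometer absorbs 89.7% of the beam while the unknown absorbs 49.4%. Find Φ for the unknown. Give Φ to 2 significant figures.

Φ = 0.97

Photons absorbed by the actinometer: 9.85×10⁻⁵ / 0.527 = 1.869×10⁻⁴ mol.
Incident flux: 1.869×10⁻⁴ / 0.897 = 2.084×10⁻⁴ einstein.
Absorbed by unknown: 0.494 × 2.084×10⁻⁴ = 1.029×10⁻⁴ mol.
Φ(unknown) = 9.97×10⁻⁵ / 1.029×10⁻⁴ = 0.97.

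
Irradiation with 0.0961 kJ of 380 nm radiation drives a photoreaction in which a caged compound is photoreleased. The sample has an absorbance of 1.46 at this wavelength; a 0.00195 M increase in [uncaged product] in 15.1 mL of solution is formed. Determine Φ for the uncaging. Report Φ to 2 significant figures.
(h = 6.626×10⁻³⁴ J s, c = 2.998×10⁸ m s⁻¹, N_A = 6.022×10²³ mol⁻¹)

Product: (0.00195 M)(0.0151 L) = 2.944×10⁻⁵ mol.
Photon energy at 380 nm: hc/λ = (6.626×10⁻³⁴)(2.998×10⁸)/(380×10⁻⁹) = 5.228×10⁻¹⁹ J.
Incident energy: 0.0961 kJ = 96.1 J.
Photons incident: 96.1 / 5.228×10⁻¹⁹ = 1.838×10²⁰, i.e. 1.838×10²⁰/6.022×10²³ = 3.052×10⁻⁴ mol.
Fraction absorbed: 1 − 10^(−1.46) = 0.9653.
Photons absorbed: 0.9653 × 3.052×10⁻⁴ = 2.946×10⁻⁴ mol.
Φ = 2.944×10⁻⁵ mol / 2.946×10⁻⁴ mol photons = 0.10.

Φ = 0.10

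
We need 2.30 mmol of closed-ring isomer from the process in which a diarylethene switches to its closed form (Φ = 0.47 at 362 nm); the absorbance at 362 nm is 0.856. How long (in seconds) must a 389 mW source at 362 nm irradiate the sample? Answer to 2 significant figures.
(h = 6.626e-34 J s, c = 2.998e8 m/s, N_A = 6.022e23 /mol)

Product: 2.30 mmol = 0.00230 mol.
Photons that must be absorbed: 0.00230 / 0.47 = 0.004894 mol.
Fraction absorbed: 1 − 10^(−0.856) = 0.8607.
Incident photons needed: 0.004894 / 0.8607 = 0.005686 mol.
Photon energy: hc/λ = 5.487e-19 J; per mole, 3.304e5 J mol⁻¹.
Energy required: 0.005686 × 3.304e5 = 1879 J.
Time: 1879 J / 0.389 W = 4800 s.

t ≈ 4800 s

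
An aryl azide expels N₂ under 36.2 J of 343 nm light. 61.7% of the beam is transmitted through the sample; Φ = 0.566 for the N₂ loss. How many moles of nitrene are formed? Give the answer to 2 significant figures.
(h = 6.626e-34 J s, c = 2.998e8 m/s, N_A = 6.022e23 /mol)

Photon energy at 343 nm: hc/λ = (6.626e-34)(2.998e8)/(343e-9) = 5.791e-19 J.
Photons incident: 36.2 / 5.791e-19 = 6.251e19, i.e. 6.251e19/6.022e23 = 1.038e-4 mol.
Fraction absorbed: 1 − 61.7/100 = 0.3830.
Photons absorbed: 0.3830 × 1.038e-4 = 3.976e-5 mol.
Product: Φ × n_abs = 0.566 × 3.976e-5 = 2.250e-5 mol.

2.3e-5 mol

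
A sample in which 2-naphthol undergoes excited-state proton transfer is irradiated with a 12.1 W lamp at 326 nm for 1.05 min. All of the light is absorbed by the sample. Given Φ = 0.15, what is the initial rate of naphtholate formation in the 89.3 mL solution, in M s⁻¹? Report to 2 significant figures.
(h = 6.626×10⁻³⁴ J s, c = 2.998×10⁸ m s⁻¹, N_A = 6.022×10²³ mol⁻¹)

Photon energy at 326 nm: hc/λ = (6.626×10⁻³⁴)(2.998×10⁸)/(326×10⁻⁹) = 6.093×10⁻¹⁹ J.
Energy delivered: (12.1 W)(63 s) = 762.3 J.
Photons incident: 762.3 / 6.093×10⁻¹⁹ = 1.251×10²¹, i.e. 1.251×10²¹/6.022×10²³ = 0.002077 mol.
Product formed: 0.15 × 0.002077 = 3.115×10⁻⁴ mol.
Rate: 3.115×10⁻⁴ mol / (63 s × 0.0893 L) = 5.5×10⁻⁵ M s⁻¹.

5.5×10⁻⁵ M s⁻¹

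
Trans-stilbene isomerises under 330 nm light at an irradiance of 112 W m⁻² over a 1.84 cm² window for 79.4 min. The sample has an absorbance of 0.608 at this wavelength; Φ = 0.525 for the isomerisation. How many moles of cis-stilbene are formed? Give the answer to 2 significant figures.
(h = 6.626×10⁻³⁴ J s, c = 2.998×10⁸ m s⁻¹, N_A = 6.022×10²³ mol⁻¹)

1.1×10⁻⁴ mol

Photon energy at 330 nm: hc/λ = (6.626×10⁻³⁴)(2.998×10⁸)/(330×10⁻⁹) = 6.020×10⁻¹⁹ J.
Energy delivered: (112 W m⁻²)(1.84×10⁻⁴ m²)(4764 s) = 98.18 J.
Photons incident: 98.18 / 6.020×10⁻¹⁹ = 1.631×10²⁰, i.e. 1.631×10²⁰/6.022×10²³ = 2.708×10⁻⁴ mol.
Fraction absorbed: 1 − 10^(−0.608) = 0.7534.
Photons absorbed: 0.7534 × 2.708×10⁻⁴ = 2.040×10⁻⁴ mol.
Product: Φ × n_abs = 0.525 × 2.040×10⁻⁴ = 1.071×10⁻⁴ mol.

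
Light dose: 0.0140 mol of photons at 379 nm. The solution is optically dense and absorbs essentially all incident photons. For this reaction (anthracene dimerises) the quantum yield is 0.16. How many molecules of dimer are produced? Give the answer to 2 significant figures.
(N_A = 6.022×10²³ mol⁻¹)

1.3×10²¹ molecules

Product: Φ × n_abs = 0.16 × 0.0140 = 0.002240 mol.
As a count: 0.002240 × 6.022×10²³ = 1.3×10²¹.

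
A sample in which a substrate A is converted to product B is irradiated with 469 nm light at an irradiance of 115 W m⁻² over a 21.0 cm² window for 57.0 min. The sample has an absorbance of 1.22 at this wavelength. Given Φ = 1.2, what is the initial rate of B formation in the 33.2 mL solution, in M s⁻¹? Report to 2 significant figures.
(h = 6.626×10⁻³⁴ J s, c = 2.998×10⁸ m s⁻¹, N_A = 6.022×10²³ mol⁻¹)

3.2×10⁻⁵ M s⁻¹

Photon energy at 469 nm: hc/λ = (6.626×10⁻³⁴)(2.998×10⁸)/(469×10⁻⁹) = 4.236×10⁻¹⁹ J.
Energy delivered: (115 W m⁻²)(21.0×10⁻⁴ m²)(3420 s) = 825.9 J.
Photons incident: 825.9 / 4.236×10⁻¹⁹ = 1.950×10²¹, i.e. 1.950×10²¹/6.022×10²³ = 0.003238 mol.
Fraction absorbed: 1 − 10^(−1.22) = 0.9397.
Photons absorbed: 0.9397 × 0.003238 = 0.003043 mol.
Product formed: 1.2 × 0.003043 = 0.003652 mol.
Rate: 0.003652 mol / (3420 s × 0.0332 L) = 3.2×10⁻⁵ M s⁻¹.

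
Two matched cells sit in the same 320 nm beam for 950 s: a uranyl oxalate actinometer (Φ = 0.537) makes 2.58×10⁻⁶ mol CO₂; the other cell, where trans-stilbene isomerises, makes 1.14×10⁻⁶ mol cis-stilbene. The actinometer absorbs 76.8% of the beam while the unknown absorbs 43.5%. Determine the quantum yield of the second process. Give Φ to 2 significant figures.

Φ = 0.42

Photons absorbed by the actinometer: 2.58×10⁻⁶ / 0.537 = 4.804×10⁻⁶ mol.
Incident flux: 4.804×10⁻⁶ / 0.768 = 6.255×10⁻⁶ einstein.
Absorbed by unknown: 0.435 × 6.255×10⁻⁶ = 2.721×10⁻⁶ mol.
Φ(unknown) = 1.14×10⁻⁶ / 2.721×10⁻⁶ = 0.42.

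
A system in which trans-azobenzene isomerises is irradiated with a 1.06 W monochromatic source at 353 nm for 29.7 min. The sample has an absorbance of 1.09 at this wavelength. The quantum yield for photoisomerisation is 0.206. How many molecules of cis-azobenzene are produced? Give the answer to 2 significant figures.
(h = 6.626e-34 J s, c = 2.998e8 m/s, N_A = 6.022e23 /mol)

Photon energy at 353 nm: hc/λ = (6.626e-34)(2.998e8)/(353e-9) = 5.627e-19 J.
Energy delivered: (1.06 W)(1782 s) = 1889 J.
Photons incident: 1889 / 5.627e-19 = 3.357e21, i.e. 3.357e21/6.022e23 = 0.005575 mol.
Fraction absorbed: 1 − 10^(−1.09) = 0.9187.
Photons absorbed: 0.9187 × 0.005575 = 0.005122 mol.
Product: Φ × n_abs = 0.206 × 0.005122 = 0.001055 mol.
As a count: 0.001055 × 6.022e23 = 6.4e20.

6.4e20 molecules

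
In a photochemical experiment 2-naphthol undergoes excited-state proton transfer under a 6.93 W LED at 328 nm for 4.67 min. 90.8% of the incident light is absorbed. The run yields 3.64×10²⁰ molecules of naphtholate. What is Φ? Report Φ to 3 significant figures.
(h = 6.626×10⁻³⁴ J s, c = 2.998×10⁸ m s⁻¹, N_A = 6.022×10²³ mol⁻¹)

Φ = 0.125

Product: 3.64×10²⁰ / 6.022×10²³ = 6.045×10⁻⁴ mol.
Photon energy at 328 nm: hc/λ = (6.626×10⁻³⁴)(2.998×10⁸)/(328×10⁻⁹) = 6.056×10⁻¹⁹ J.
Energy delivered: (6.93 W)(280.2 s) = 1942 J.
Photons incident: 1942 / 6.056×10⁻¹⁹ = 3.207×10²¹, i.e. 3.207×10²¹/6.022×10²³ = 0.005325 mol.
Photons absorbed: 0.908 × 0.005325 = 0.004835 mol.
Φ = 6.045×10⁻⁴ mol / 0.004835 mol photons = 0.125.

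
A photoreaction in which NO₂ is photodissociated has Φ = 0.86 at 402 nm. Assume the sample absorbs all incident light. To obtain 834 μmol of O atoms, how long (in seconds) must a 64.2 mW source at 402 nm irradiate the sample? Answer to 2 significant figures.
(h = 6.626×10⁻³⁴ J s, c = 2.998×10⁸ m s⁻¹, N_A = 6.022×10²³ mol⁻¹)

t ≈ 4500 s

Product: 834 μmol = 8.34×10⁻⁴ mol.
Photons that must be absorbed: 8.34×10⁻⁴ / 0.86 = 9.698×10⁻⁴ mol.
Photon energy: hc/λ = 4.941×10⁻¹⁹ J; per mole, 2.975×10⁵ J mol⁻¹.
Energy required: 9.698×10⁻⁴ × 2.975×10⁵ = 288.5 J.
Time: 288.5 J / 0.0642 W = 4500 s.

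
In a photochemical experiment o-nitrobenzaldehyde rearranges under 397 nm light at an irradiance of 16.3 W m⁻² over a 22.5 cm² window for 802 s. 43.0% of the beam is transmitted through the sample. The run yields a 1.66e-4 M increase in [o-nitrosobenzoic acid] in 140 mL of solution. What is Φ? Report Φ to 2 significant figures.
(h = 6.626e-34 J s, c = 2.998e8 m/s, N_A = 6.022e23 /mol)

Φ = 0.42

Product: (1.66e-4 M)(0.14 L) = 2.324e-5 mol.
Photon energy at 397 nm: hc/λ = (6.626e-34)(2.998e8)/(397e-9) = 5.004e-19 J.
Energy delivered: (16.3 W m⁻²)(22.5e-4 m²)(802 s) = 29.41 J.
Photons incident: 29.41 / 5.004e-19 = 5.877e19, i.e. 5.877e19/6.022e23 = 9.759e-5 mol.
Fraction absorbed: 1 − 43.0/100 = 0.5700.
Photons absorbed: 0.5700 × 9.759e-5 = 5.563e-5 mol.
Φ = 2.324e-5 mol / 5.563e-5 mol photons = 0.42.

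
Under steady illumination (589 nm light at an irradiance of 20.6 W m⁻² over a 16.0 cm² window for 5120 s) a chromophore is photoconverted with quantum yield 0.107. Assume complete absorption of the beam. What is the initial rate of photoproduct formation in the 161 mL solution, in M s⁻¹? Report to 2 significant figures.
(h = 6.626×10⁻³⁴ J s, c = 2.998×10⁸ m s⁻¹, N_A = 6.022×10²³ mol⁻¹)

Photon energy at 589 nm: hc/λ = (6.626×10⁻³⁴)(2.998×10⁸)/(589×10⁻⁹) = 3.373×10⁻¹⁹ J.
Energy delivered: (20.6 W m⁻²)(16.0×10⁻⁴ m²)(5120 s) = 168.8 J.
Photons incident: 168.8 / 3.373×10⁻¹⁹ = 5.004×10²⁰, i.e. 5.004×10²⁰/6.022×10²³ = 8.310×10⁻⁴ mol.
Product formed: 0.107 × 8.310×10⁻⁴ = 8.892×10⁻⁵ mol.
Rate: 8.892×10⁻⁵ mol / (5120 s × 0.161 L) = 1.1×10⁻⁷ M s⁻¹.

1.1×10⁻⁷ M s⁻¹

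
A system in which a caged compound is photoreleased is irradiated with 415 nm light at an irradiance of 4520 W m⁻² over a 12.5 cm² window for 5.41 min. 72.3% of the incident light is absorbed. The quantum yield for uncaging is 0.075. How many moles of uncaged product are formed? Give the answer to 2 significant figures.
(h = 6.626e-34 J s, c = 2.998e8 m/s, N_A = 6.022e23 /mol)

Photon energy at 415 nm: hc/λ = (6.626e-34)(2.998e8)/(415e-9) = 4.787e-19 J.
Energy delivered: (4520 W m⁻²)(12.5e-4 m²)(324.6 s) = 1834 J.
Photons incident: 1834 / 4.787e-19 = 3.831e21, i.e. 3.831e21/6.022e23 = 0.006362 mol.
Photons absorbed: 0.723 × 0.006362 = 0.004600 mol.
Product: Φ × n_abs = 0.075 × 0.004600 = 3.450e-4 mol.

3.5e-4 mol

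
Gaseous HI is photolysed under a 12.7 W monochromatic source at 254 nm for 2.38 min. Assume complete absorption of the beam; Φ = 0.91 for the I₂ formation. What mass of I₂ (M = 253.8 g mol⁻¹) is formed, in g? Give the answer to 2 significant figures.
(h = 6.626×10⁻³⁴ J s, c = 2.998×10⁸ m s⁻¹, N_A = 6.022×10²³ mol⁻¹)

0.89 g

Photon energy at 254 nm: hc/λ = (6.626×10⁻³⁴)(2.998×10⁸)/(254×10⁻⁹) = 7.821×10⁻¹⁹ J.
Energy delivered: (12.7 W)(142.8 s) = 1814 J.
Photons incident: 1814 / 7.821×10⁻¹⁹ = 2.319×10²¹, i.e. 2.319×10²¹/6.022×10²³ = 0.003851 mol.
Product: Φ × n_abs = 0.91 × 0.003851 = 0.003504 mol.
Mass: 0.003504 × 253.8 = 0.8893 g = 0.89 g.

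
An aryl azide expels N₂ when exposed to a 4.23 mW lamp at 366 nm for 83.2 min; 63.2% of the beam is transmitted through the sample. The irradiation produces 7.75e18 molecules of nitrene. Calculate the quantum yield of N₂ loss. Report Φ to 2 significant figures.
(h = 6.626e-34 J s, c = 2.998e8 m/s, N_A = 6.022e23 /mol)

Φ = 0.54

Product: 7.75e18 / 6.022e23 = 1.287e-5 mol.
Photon energy at 366 nm: hc/λ = (6.626e-34)(2.998e8)/(366e-9) = 5.428e-19 J.
Energy delivered: (4.23 mW)(4992 s) = 21.12 J.
Photons incident: 21.12 / 5.428e-19 = 3.891e19, i.e. 3.891e19/6.022e23 = 6.461e-5 mol.
Fraction absorbed: 1 − 63.2/100 = 0.3680.
Photons absorbed: 0.3680 × 6.461e-5 = 2.378e-5 mol.
Φ = 1.287e-5 mol / 2.378e-5 mol photons = 0.54.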